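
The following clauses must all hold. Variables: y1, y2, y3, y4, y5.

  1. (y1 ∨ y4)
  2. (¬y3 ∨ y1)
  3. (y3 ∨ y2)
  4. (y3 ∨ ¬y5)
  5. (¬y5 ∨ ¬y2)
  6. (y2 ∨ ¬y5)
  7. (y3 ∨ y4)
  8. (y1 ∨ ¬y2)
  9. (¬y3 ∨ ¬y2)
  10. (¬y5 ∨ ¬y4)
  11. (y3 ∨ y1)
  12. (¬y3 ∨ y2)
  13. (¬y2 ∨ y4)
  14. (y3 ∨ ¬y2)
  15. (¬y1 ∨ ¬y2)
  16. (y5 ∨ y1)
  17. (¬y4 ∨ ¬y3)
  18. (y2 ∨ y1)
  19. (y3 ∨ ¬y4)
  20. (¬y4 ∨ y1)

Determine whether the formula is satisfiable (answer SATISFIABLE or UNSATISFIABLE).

UNSATISFIABLE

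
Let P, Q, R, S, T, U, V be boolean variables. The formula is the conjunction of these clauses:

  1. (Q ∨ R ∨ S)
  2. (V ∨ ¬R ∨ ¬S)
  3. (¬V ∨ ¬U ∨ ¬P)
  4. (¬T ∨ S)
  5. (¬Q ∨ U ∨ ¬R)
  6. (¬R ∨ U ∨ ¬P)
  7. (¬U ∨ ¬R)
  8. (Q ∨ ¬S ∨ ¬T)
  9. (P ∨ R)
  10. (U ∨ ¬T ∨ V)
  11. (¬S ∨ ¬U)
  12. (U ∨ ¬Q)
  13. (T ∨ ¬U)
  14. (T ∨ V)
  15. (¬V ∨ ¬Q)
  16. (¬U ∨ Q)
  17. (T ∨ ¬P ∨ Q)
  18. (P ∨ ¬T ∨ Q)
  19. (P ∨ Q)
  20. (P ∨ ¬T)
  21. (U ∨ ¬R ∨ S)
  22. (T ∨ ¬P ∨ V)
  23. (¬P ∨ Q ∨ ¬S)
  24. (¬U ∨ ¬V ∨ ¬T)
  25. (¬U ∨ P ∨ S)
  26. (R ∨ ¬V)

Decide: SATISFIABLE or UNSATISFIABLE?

UNSATISFIABLE

U = True:
  propagation gives R=False, P=True, V=False, S=False; an empty clause results — contradiction.
U = False:
  propagation gives Q=False, P=True, R=False, S=True; an empty clause results — contradiction.
Every branch closes, so no satisfying assignment exists.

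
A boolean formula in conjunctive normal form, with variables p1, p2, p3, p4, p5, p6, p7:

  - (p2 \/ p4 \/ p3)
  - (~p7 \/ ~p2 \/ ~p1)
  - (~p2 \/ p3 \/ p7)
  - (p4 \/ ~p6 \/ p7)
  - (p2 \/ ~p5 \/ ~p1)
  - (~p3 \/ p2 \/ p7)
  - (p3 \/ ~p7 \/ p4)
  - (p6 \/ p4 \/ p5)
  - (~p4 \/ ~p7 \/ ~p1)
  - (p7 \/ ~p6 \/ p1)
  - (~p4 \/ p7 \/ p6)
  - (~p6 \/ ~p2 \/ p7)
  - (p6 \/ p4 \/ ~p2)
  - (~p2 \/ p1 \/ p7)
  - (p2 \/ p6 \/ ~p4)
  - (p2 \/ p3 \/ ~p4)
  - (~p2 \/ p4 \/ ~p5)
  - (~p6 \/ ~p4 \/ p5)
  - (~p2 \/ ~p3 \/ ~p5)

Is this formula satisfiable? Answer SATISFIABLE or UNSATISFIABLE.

SATISFIABLE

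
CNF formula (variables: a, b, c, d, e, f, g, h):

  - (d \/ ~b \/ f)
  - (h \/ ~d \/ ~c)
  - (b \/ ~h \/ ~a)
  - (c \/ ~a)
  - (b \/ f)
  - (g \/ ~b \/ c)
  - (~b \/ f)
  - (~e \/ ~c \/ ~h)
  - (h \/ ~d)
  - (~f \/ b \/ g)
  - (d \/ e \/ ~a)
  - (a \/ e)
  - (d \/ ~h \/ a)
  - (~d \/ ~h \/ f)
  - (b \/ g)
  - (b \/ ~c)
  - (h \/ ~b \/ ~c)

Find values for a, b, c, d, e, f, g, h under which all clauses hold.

a=F  b=T  c=F  d=F  e=T  f=T  g=T  h=F

Pure literal: g appears only positively; assign g = True.
Branch on a: take a = False.
  then e is forced to True.
Set b = True and propagate.
  then f is forced to True.
The remaining clauses are satisfied by c = False, d = False, h = False.
Every clause has at least one true literal under this assignment.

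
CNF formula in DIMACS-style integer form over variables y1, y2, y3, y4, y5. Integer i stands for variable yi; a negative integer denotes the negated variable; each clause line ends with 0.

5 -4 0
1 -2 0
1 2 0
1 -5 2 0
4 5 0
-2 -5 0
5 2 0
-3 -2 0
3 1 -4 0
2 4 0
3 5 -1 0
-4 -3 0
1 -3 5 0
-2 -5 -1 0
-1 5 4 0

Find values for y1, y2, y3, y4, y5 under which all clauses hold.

y1 = True, y2 = False, y3 = False, y4 = True, y5 = True

Set y1 = True and propagate.
Branch on y2: take y2 = False.
  then y5 is forced to True.
  then y4 is forced to True.
  then y3 is forced to False.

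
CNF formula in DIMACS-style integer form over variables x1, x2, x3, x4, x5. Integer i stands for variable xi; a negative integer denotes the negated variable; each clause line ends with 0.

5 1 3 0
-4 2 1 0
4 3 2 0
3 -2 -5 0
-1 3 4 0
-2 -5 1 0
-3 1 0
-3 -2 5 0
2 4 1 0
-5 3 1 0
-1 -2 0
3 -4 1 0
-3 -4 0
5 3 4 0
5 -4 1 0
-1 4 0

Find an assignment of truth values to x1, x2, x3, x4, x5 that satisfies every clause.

x1=1  x2=0  x3=0  x4=1  x5=0

Try x1 = True.
  then x2 is forced to False.
  then x4 is forced to True.
  then x3 is forced to False.
x5 is now unconstrained; take x5 = False.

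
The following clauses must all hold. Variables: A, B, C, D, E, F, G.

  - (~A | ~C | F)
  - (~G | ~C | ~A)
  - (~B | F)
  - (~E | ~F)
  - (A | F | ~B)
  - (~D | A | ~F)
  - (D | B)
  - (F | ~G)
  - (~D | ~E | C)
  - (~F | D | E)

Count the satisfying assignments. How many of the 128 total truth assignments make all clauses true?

Case analysis on F and A:
  F=T, A=T: B free; 3 ways for (C,D,E,G) × 2^1 = 6.
  F=T, A=F: a clause becomes empty — 0.
  F=F, A=T: remaining (B,C,D,E,G) ∈ {(F,F,T,F,F)} — 1.
  F=F, A=F: remaining (B,C,D,E,G) ∈ {(F,F,T,F,F); (F,T,T,F,F); (F,T,T,T,F)} — 3.
Total: 6 + 0 + 1 + 3 = 10.

10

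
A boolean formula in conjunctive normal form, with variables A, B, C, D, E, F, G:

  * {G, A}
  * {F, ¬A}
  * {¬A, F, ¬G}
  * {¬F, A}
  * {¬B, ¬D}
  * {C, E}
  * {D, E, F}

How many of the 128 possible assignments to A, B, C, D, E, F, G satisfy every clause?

Case analysis on A and F:
  A=T, F=T: G free; 9 ways for (B,C,D,E) × 2^1 = 18.
  A=T, F=F: a clause becomes empty — 0.
  A=F, F=T: a clause becomes empty — 0.
  A=F, F=F: 7 of the 32 assignments to (B,C,D,E,G) work.
Total: 18 + 0 + 0 + 7 = 25.

25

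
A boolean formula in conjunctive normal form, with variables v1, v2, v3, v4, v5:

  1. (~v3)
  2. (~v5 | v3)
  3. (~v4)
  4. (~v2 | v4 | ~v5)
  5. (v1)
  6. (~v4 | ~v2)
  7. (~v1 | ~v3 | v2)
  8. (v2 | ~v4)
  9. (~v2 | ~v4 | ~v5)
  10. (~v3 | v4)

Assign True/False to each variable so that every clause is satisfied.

v1=T, v2=F, v3=F, v4=F, v5=F

(~v3) is a unit clause, so v3 = False.
Unit propagation: (~v5) forces v5 = False.
(~v4) is a unit clause, so v4 = False.
The clause (v1) is unit: v1 must be True.
v2 is now unconstrained; take v2 = False.
Every clause has at least one true literal under this assignment.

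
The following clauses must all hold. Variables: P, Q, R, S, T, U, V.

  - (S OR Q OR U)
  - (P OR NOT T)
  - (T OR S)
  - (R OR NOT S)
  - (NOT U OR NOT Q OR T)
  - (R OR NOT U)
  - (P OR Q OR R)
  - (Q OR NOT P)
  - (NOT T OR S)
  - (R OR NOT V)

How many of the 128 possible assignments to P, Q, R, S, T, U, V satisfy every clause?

Case analysis on Q and R:
  Q=1, R=1: V free; 4 ways for (P,S,T,U) × 2^1 = 8.
  Q=1, R=0: a clause becomes empty — 0.
  Q=0, R=1: remaining (P,S,T,U,V) ∈ {(0,1,0,0,0); (0,1,0,0,1); (0,1,0,1,0); (0,1,0,1,1)} — 4.
  Q=0, R=0: a clause becomes empty — 0.
Total: 8 + 0 + 4 + 0 = 12.

12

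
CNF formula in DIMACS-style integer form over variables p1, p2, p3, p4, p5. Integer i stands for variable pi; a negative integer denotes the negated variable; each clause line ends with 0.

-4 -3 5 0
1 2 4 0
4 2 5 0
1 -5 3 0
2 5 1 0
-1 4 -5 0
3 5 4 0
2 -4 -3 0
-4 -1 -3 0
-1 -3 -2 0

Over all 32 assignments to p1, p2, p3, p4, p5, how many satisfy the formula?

8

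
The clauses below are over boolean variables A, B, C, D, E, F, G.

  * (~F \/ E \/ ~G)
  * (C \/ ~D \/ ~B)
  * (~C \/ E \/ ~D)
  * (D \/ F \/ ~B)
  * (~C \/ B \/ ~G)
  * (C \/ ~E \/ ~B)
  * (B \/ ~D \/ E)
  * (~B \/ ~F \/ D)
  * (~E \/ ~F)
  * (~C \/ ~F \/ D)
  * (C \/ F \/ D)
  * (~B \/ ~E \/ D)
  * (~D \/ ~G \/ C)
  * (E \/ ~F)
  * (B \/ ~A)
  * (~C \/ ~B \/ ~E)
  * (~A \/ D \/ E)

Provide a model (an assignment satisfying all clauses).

Pure literal: A appears only negated; assign A = False.
Pure literal: G appears only negated; assign G = False.
Try B = False.
The remaining clauses are satisfied by C = True, D = True, E = True, F = False.
Every clause has at least one true literal under this assignment.
Check each clause:
  1. (~G \/ ~F \/ E) — ~G is true.
  2. (C \/ ~D \/ ~B) — C is true.
  3. (~C \/ E \/ ~D) — E is true.
  4. (D \/ F \/ ~B) — D is true.
  5. (~G \/ ~C \/ B) — ~G is true.
  6. (C \/ ~E \/ ~B) — C is true.
  7. (E \/ ~D \/ B) — E is true.
  8. (D \/ ~F \/ ~B) — ~F is true.
  9. (~E \/ ~F) — ~F is true.
  10. (D \/ ~C \/ ~F) — ~F is true.
  11. (D \/ C \/ F) — C is true.
  12. (D \/ ~E \/ ~B) — D is true.
  13. (~D \/ ~G \/ C) — ~G is true.
  14. (E \/ ~F) — ~F is true.
  15. (~A \/ B) — ~A is true.
  16. (~B \/ ~C \/ ~E) — ~B is true.
  17. (D \/ ~A \/ E) — D is true.

A=0, B=0, C=1, D=1, E=1, F=0, G=0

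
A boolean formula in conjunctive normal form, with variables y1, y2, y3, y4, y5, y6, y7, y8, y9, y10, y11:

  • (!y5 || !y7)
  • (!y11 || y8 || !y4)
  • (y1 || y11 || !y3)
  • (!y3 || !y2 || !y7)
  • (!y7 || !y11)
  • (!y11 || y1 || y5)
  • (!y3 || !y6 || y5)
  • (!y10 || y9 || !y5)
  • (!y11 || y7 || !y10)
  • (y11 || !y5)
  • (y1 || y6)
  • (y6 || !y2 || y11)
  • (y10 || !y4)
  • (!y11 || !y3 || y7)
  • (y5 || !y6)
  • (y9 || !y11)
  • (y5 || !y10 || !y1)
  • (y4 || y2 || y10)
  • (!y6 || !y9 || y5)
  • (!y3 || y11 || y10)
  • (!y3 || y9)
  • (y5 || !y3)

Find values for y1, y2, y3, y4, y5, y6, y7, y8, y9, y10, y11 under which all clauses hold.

y1=1, y2=1, y3=0, y4=0, y5=0, y6=0, y7=0, y8=0, y9=1, y10=0, y11=1

Check each clause:
  1. (!y5 || !y7) — !y7 is true.
  2. (!y11 || y8 || !y4) — !y4 is true.
  3. (!y3 || y11 || y1) — y1 is true.
  4. (!y3 || !y7 || !y2) — !y7 is true.
  5. (!y7 || !y11) — !y7 is true.
  6. (!y11 || y1 || y5) — y1 is true.
  7. (!y3 || y5 || !y6) — !y6 is true.
  8. (!y10 || !y5 || y9) — y9 is true.
  9. (!y11 || !y10 || y7) — !y10 is true.
  10. (y11 || !y5) — y11 is true.
  11. (y6 || y1) — y1 is true.
  12. (y6 || !y2 || y11) — y11 is true.
  13. (y10 || !y4) — !y4 is true.
  14. (!y3 || !y11 || y7) — !y3 is true.
  15. (y5 || !y6) — !y6 is true.
  16. (!y11 || y9) — y9 is true.
  17. (!y10 || !y1 || y5) — !y10 is true.
  18. (y4 || y2 || y10) — y2 is true.
  19. (!y9 || !y6 || y5) — !y6 is true.
  20. (!y3 || y11 || y10) — y11 is true.
  21. (y9 || !y3) — y9 is true.
  22. (!y3 || y5) — !y3 is true.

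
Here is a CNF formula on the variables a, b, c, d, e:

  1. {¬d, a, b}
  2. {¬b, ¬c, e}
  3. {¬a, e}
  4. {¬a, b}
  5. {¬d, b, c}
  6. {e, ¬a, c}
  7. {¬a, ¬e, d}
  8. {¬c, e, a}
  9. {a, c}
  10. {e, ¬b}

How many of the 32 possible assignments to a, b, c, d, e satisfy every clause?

5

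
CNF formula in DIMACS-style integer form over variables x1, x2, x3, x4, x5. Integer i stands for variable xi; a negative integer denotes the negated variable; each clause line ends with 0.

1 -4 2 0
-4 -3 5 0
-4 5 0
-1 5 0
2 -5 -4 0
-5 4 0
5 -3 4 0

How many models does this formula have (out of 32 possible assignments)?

6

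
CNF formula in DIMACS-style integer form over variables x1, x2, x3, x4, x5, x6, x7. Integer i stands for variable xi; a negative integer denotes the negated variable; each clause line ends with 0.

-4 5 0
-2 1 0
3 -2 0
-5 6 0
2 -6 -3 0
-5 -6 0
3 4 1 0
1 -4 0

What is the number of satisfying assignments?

Case analysis on x1 and x2:
  x1=1, x2=1: remaining (x3,x4,x5,x6,x7) ∈ {(1,0,0,0,0); (1,0,0,0,1); (1,0,0,1,0); (1,0,0,1,1)} — 4.
  x1=1, x2=0: x7 free; 3 ways for (x3,x4,x5,x6) × 2^1 = 6.
  x1=0, x2=1: a clause becomes empty — 0.
  x1=0, x2=0: remaining (x3,x4,x5,x6,x7) ∈ {(1,0,0,0,0); (1,0,0,0,1)} — 2.
Total: 4 + 6 + 0 + 2 = 12.

12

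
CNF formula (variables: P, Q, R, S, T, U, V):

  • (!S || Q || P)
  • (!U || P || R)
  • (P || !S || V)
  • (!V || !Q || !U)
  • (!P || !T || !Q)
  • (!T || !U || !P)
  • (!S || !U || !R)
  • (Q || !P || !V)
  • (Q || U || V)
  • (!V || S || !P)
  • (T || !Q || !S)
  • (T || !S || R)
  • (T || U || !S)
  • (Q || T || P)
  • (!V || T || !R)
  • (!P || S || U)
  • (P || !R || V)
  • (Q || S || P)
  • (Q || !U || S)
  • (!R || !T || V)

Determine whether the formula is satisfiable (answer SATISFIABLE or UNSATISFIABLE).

SATISFIABLE

Branch on P: take P = False.
Branch on Q: take Q = True.
Set R = False and propagate.
  then U is forced to False.
The remaining clauses are satisfied by S = True, T = True, V = True.
So P=F, Q=T, R=F, S=T, T=T, U=F, V=T is a satisfying assignment.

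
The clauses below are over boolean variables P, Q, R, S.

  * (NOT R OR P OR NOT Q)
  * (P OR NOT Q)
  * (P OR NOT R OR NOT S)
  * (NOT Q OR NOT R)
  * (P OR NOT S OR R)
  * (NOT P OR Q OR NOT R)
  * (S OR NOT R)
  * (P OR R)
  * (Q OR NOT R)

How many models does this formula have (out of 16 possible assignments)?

Satisfying assignments:
  P=1 Q=0 R=0 S=0
  P=1 Q=0 R=0 S=1
  P=1 Q=1 R=0 S=0
  P=1 Q=1 R=0 S=1
Count: 4.

4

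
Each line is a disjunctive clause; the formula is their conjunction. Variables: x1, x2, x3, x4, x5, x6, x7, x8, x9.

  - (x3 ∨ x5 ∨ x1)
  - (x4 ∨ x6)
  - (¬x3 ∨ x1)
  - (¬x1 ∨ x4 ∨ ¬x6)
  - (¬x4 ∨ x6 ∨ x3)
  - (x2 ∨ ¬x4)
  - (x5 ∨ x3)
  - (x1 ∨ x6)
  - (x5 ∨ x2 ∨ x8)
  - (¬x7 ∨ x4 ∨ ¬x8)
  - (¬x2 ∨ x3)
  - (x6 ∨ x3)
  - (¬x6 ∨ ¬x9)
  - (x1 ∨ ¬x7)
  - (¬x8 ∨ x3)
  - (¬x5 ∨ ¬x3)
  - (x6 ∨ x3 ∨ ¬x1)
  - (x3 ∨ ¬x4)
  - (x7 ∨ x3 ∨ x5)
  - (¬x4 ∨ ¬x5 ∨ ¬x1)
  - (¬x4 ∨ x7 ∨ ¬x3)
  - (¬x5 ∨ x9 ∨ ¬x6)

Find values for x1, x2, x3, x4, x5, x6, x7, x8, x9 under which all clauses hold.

x1=T, x2=T, x3=T, x4=T, x5=F, x6=T, x7=T, x8=T, x9=F

Check each clause:
  1. (x3 ∨ x5 ∨ x1) — x1 is true.
  2. (x4 ∨ x6) — x4 is true.
  3. (¬x3 ∨ x1) — x1 is true.
  4. (¬x1 ∨ x4 ∨ ¬x6) — x4 is true.
  5. (x3 ∨ ¬x4 ∨ x6) — x3 is true.
  6. (x2 ∨ ¬x4) — x2 is true.
  7. (x5 ∨ x3) — x3 is true.
  8. (x6 ∨ x1) — x1 is true.
  9. (x8 ∨ x5 ∨ x2) — x8 is true.
  10. (¬x7 ∨ x4 ∨ ¬x8) — x4 is true.
  11. (x3 ∨ ¬x2) — x3 is true.
  12. (x3 ∨ x6) — x3 is true.
  13. (¬x6 ∨ ¬x9) — ¬x9 is true.
  14. (¬x7 ∨ x1) — x1 is true.
  15. (¬x8 ∨ x3) — x3 is true.
  16. (¬x5 ∨ ¬x3) — ¬x5 is true.
  17. (¬x1 ∨ x3 ∨ x6) — x3 is true.
  18. (¬x4 ∨ x3) — x3 is true.
  19. (x3 ∨ x5 ∨ x7) — x3 is true.
  20. (¬x4 ∨ ¬x1 ∨ ¬x5) — ¬x5 is true.
  21. (¬x3 ∨ ¬x4 ∨ x7) — x7 is true.
  22. (¬x6 ∨ ¬x5 ∨ x9) — ¬x5 is true.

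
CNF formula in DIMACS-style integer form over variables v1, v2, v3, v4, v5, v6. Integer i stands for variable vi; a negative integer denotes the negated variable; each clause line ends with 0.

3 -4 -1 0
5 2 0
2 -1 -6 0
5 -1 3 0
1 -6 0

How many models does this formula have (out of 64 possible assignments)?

Case analysis on v1 and v2:
  v1=T, v2=T: v6 free; 5 ways for (v3,v4,v5) × 2^1 = 10.
  v1=T, v2=F: remaining (v3,v4,v5,v6) ∈ {(F,F,T,F); (T,F,T,F); (T,T,T,F)} — 3.
  v1=F, v2=T: forces v6=F; v3, v4, v5 free → 2^3 = 8.
  v1=F, v2=F: remaining (v3,v4,v5,v6) ∈ {(F,F,T,F); (F,T,T,F); (T,F,T,F); (T,T,T,F)} — 4.
Total: 10 + 3 + 8 + 4 = 25.

25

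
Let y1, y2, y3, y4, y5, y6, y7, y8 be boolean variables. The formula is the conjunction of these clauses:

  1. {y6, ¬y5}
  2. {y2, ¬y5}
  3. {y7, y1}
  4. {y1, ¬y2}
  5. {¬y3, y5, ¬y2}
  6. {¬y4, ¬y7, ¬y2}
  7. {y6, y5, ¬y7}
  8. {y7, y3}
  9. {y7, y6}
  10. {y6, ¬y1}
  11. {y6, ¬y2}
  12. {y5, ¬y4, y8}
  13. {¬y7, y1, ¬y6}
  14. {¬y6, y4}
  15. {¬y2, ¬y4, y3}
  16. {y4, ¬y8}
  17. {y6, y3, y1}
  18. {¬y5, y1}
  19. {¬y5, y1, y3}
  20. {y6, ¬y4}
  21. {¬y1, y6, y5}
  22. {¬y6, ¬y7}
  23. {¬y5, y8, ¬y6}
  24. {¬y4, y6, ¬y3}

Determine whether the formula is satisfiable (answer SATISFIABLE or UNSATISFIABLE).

SATISFIABLE

Try y1 = True.
  then y6 is forced to True.
  then y4 is forced to True.
  then y7 is forced to False.
  then y3 is forced to True.
For the remaining variables, y2 = False, y5 = False, y8 = True works.
Every clause has at least one true literal under this assignment.
So y1 = 1  y2 = 0  y3 = 1  y4 = 1  y5 = 0  y6 = 1  y7 = 0  y8 = 1 is a satisfying assignment.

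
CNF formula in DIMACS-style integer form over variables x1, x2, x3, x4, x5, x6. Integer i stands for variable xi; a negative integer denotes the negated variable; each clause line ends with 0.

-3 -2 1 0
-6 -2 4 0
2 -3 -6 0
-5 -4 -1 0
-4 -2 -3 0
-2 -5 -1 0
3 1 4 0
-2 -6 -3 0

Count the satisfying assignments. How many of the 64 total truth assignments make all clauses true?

25

Case analysis on x2 and x3:
  x2=T, x3=T: remaining (x1,x4,x5,x6) ∈ {(T,F,F,F)} — 1.
  x2=T, x3=F: 7 of the 16 assignments to (x1,x4,x5,x6) work.
  x2=F, x3=T: 7 of the 16 assignments to (x1,x4,x5,x6) work.
  x2=F, x3=F: x6 free; 5 ways for (x1,x4,x5) × 2^1 = 10.
Total: 1 + 7 + 7 + 10 = 25.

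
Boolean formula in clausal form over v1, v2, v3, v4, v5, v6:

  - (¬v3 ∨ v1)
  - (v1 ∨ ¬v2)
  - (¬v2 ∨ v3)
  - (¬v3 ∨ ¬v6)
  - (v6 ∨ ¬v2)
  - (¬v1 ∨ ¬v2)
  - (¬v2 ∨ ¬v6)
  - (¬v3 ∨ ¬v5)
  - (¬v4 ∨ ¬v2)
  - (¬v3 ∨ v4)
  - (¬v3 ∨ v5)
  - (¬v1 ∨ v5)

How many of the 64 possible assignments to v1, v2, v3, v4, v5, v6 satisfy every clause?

12

Case analysis on v2 and v3:
  v2=1, v3=1: a clause becomes empty — 0.
  v2=1, v3=0: a clause becomes empty — 0.
  v2=0, v3=1: a clause becomes empty — 0.
  v2=0, v3=0: v4, v6 free; 3 ways for (v1,v5) × 2^2 = 12.
Total: 0 + 0 + 0 + 12 = 12.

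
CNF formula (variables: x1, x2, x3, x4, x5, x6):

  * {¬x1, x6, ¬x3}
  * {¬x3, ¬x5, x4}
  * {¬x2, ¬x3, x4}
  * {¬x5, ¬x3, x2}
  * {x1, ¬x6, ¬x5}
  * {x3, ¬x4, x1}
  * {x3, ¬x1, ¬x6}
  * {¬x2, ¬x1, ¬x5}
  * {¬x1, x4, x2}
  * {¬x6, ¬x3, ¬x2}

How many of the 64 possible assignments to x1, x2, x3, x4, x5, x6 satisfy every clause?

17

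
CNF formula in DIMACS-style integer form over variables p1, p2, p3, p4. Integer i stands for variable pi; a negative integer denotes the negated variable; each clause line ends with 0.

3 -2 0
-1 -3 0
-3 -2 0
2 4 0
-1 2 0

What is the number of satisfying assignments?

2

Satisfying assignments:
  p1=0 p2=0 p3=0 p4=1
  p1=0 p2=0 p3=1 p4=1
That's 2 in total.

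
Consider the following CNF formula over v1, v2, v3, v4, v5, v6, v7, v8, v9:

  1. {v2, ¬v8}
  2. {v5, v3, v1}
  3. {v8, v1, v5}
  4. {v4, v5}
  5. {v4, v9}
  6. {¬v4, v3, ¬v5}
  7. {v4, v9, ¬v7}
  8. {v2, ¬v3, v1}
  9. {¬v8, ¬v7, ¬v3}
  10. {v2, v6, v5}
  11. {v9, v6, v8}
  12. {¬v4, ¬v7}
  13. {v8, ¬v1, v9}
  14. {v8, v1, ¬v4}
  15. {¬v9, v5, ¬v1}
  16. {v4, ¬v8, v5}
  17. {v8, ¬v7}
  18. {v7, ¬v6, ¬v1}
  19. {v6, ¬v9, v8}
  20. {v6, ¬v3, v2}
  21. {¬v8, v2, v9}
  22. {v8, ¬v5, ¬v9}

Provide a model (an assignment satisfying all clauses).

v1=0  v2=1  v3=1  v4=1  v5=1  v6=0  v7=0  v8=1  v9=1

v2 occurs only positively in the remaining clauses — set v2 = True.
Branch on v1: take v1 = False.
Branch on v3: take v3 = True.
The remaining clauses are satisfied by v4 = True, v5 = True, v6 = False, v7 = False, v8 = True, v9 = True.
Check each clause:
  1. {v2, ¬v8} — v2 is true.
  2. {v5, v1, v3} — v3 is true.
  3. {v8, v5, v1} — v8 is true.
  4. {v5, v4} — v4 is true.
  5. {v9, v4} — v9 is true.
  6. {v3, ¬v5, ¬v4} — v3 is true.
  7. {¬v7, v9, v4} — ¬v7 is true.
  8. {¬v3, v1, v2} — v2 is true.
  9. {¬v3, ¬v8, ¬v7} — ¬v7 is true.
  10. {v2, v6, v5} — v2 is true.
  11. {v8, v6, v9} — v8 is true.
  12. {¬v4, ¬v7} — ¬v7 is true.
  13. {¬v1, v8, v9} — v8 is true.
  14. {v1, ¬v4, v8} — v8 is true.
  15. {¬v9, ¬v1, v5} — v5 is true.
  16. {v5, ¬v8, v4} — v4 is true.
  17. {¬v7, v8} — v8 is true.
  18. {v7, ¬v6, ¬v1} — ¬v6 is true.
  19. {v8, v6, ¬v9} — v8 is true.
  20. {v6, v2, ¬v3} — v2 is true.
  21. {¬v8, v9, v2} — v9 is true.
  22. {¬v9, ¬v5, v8} — v8 is true.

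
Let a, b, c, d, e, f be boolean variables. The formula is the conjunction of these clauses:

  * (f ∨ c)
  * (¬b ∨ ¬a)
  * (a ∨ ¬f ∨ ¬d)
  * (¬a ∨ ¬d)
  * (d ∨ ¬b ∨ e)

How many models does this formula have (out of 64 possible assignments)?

19

Split on a, then d.
  a=1, d=1: a clause becomes empty — 0.
  a=1, d=0: e free; 3 ways for (b,c,f) × 2^1 = 6.
  a=0, d=1: remaining (b,c,e,f) ∈ {(0,1,0,0); (0,1,1,0); (1,1,0,0); (1,1,1,0)} — 4.
  a=0, d=0: 9 of the 16 assignments to (b,c,e,f) work.
Total: 0 + 6 + 4 + 9 = 19.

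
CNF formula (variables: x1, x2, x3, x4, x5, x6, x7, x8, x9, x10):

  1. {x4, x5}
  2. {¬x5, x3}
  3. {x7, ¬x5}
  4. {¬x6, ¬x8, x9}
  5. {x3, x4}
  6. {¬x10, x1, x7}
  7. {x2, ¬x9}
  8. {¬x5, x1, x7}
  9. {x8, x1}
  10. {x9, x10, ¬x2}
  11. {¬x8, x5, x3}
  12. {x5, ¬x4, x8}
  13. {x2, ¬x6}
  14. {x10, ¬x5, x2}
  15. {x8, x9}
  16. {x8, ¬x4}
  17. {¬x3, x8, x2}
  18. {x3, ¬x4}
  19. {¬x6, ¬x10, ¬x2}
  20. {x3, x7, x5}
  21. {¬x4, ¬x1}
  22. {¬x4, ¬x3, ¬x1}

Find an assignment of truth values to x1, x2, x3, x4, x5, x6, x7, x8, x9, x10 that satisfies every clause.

x1 = T, x2 = T, x3 = T, x4 = F, x5 = T, x6 = F, x7 = T, x8 = F, x9 = T, x10 = F

Pure literal: x6 appears only negated; assign x6 = False.
Pure literal: x7 appears only positively; assign x7 = True.
Branch on x1: take x1 = True.
  then x4 is forced to False.
  then x5 is forced to True.
  then x3 is forced to True.
Try x2 = True.
The remaining clauses are satisfied by x8 = False, x9 = True, x10 = False.
Check each clause:
  1. {x4, x5} — x5 is true.
  2. {x3, ¬x5} — x3 is true.
  3. {¬x5, x7} — x7 is true.
  4. {x9, ¬x8, ¬x6} — ¬x8 is true.
  5. {x4, x3} — x3 is true.
  6. {x1, x7, ¬x10} — x1 is true.
  7. {x2, ¬x9} — x2 is true.
  8. {¬x5, x7, x1} — x1 is true.
  9. {x1, x8} — x1 is true.
  10. {x10, x9, ¬x2} — x9 is true.
  11. {x5, ¬x8, x3} — ¬x8 is true.
  12. {x8, x5, ¬x4} — ¬x4 is true.
  13. {¬x6, x2} — ¬x6 is true.
  14. {x2, ¬x5, x10} — x2 is true.
  15. {x9, x8} — x9 is true.
  16. {x8, ¬x4} — ¬x4 is true.
  17. {x2, ¬x3, x8} — x2 is true.
  18. {x3, ¬x4} — x3 is true.
  19. {¬x6, ¬x10, ¬x2} — ¬x6 is true.
  20. {x5, x7, x3} — x3 is true.
  21. {¬x4, ¬x1} — ¬x4 is true.
  22. {¬x4, ¬x1, ¬x3} — ¬x4 is true.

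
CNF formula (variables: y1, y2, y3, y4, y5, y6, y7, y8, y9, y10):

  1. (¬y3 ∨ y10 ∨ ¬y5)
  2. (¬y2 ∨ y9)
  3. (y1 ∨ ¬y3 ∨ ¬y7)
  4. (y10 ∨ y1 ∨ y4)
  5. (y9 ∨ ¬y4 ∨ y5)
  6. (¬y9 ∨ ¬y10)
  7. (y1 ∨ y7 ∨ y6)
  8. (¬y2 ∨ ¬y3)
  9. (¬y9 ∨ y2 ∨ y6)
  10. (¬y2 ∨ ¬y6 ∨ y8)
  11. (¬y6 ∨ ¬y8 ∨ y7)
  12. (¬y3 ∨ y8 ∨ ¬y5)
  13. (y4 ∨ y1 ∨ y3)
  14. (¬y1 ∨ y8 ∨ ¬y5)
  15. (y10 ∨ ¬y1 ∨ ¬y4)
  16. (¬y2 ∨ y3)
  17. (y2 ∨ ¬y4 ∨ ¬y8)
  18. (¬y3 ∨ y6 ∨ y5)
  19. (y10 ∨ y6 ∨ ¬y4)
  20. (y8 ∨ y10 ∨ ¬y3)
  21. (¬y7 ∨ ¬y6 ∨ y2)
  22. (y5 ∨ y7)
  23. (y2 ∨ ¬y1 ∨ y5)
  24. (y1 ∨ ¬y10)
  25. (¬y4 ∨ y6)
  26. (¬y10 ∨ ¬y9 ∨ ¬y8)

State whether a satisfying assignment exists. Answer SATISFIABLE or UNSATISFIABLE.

SATISFIABLE

Set y1 = False and propagate.
  then y10 is forced to False.
  then y4 is forced to True.
  then y6 is forced to True.
The remaining clauses are satisfied by y2 = False, y3 = False, y5 = True, y7 = False, y8 = False, y9 = True.
Every clause has at least one true literal under this assignment.
So y1=False  y2=False  y3=False  y4=True  y5=True  y6=True  y7=False  y8=False  y9=True  y10=False is a satisfying assignment.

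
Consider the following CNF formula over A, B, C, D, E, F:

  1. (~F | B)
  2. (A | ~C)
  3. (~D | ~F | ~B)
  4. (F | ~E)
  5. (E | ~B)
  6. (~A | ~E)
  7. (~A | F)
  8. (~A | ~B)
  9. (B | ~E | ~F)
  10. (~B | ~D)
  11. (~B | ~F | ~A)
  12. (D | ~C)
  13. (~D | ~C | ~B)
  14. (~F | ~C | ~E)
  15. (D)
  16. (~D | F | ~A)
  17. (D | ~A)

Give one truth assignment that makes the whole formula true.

A=F, B=F, C=F, D=T, E=F, F=F

(D) is a unit clause, so D = True.
Unit propagation: (~B) forces B = False.
Unit propagation: (~F) forces F = False.
Unit propagation: (~E) forces E = False.
The clause (~A) is unit: A must be False.
(~C) is a unit clause, so C = False.
Every clause has at least one true literal under this assignment.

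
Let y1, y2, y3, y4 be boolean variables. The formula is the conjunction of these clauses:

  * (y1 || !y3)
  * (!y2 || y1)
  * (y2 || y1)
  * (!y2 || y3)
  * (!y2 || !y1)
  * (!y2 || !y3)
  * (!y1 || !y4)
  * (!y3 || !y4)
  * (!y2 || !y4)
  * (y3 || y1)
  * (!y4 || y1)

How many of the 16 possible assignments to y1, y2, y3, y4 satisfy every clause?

2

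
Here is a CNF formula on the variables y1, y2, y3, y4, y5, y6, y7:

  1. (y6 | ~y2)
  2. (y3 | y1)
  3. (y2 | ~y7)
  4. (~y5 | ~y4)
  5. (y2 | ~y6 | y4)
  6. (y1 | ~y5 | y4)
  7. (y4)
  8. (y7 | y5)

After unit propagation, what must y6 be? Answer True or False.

Unit clause (y4) sets y4 = True.
In (~y5 | ~y4), ~y4 is now false; ~y5 must hold, so y5 = False.
From (y7 | y5) and y5 = False: y7 = True.
In (~y7 | y2), ~y7 is now false; y2 must hold, so y2 = True.
From (y6 | ~y2) and y2 = True: y6 = True.

True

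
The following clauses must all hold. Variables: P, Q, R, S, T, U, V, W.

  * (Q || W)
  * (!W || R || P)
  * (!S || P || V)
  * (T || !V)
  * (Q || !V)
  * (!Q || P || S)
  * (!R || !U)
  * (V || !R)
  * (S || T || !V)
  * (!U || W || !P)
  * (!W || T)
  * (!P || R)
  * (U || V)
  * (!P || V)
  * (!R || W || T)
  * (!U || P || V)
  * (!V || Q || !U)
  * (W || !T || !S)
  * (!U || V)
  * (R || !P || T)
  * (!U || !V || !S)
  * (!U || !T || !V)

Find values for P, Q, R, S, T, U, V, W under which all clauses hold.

Set P = True and propagate.
  then R is forced to True.
  then U is forced to False.
  then V is forced to True.
  then T is forced to True.
  then Q is forced to True.
Try S = True.
  then W is forced to True.

P=1, Q=1, R=1, S=1, T=1, U=0, V=1, W=1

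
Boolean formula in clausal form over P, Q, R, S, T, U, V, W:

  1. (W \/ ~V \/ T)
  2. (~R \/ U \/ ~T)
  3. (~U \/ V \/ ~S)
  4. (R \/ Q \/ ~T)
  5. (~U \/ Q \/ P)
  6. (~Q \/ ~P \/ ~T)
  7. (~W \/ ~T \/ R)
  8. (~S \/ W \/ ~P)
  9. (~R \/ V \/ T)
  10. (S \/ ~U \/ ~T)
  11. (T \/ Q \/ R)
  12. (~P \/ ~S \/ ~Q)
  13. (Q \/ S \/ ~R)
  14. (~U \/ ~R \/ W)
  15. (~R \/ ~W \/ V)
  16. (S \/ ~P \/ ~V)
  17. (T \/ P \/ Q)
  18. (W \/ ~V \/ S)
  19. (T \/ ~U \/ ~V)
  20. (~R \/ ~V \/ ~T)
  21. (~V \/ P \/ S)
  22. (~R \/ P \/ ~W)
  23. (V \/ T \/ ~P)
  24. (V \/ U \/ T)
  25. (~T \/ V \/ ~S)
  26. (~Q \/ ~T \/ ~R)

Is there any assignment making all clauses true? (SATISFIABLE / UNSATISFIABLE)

SATISFIABLE

Set P = False and propagate.
Set Q = True and propagate.
For the remaining variables, R = False, S = True, T = False, U = False, V = True, W = True works.
So P = F, Q = T, R = F, S = T, T = F, U = F, V = T, W = T is a satisfying assignment.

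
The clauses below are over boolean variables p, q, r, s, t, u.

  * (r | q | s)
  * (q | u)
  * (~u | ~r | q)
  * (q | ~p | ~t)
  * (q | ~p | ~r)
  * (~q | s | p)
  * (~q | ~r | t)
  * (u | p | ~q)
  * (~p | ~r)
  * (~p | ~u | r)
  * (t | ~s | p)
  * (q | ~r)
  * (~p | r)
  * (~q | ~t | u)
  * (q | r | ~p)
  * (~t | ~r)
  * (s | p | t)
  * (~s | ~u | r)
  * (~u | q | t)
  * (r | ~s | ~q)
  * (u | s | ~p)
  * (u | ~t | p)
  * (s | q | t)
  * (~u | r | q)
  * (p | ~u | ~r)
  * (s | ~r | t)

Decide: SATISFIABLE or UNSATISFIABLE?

UNSATISFIABLE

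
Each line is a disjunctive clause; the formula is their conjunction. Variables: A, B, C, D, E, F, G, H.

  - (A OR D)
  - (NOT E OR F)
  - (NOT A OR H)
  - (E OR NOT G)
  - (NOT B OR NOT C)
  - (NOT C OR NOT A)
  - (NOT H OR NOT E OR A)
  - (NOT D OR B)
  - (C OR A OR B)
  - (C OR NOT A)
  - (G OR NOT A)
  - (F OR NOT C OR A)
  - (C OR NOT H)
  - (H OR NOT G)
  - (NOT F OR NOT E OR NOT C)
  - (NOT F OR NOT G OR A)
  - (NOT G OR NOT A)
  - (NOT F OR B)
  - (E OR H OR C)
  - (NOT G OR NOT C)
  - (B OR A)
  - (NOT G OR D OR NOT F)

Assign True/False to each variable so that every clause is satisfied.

A=False, B=True, C=False, D=True, E=True, F=True, G=False, H=False

Check each clause:
  1. (D OR A) — D is true.
  2. (F OR NOT E) — F is true.
  3. (NOT A OR H) — NOT A is true.
  4. (E OR NOT G) — NOT G is true.
  5. (NOT C OR NOT B) — NOT C is true.
  6. (NOT C OR NOT A) — NOT C is true.
  7. (NOT H OR A OR NOT E) — NOT H is true.
  8. (NOT D OR B) — B is true.
  9. (C OR A OR B) — B is true.
  10. (NOT A OR C) — NOT A is true.
  11. (NOT A OR G) — NOT A is true.
  12. (A OR F OR NOT C) — NOT C is true.
  13. (NOT H OR C) — NOT H is true.
  14. (H OR NOT G) — NOT G is true.
  15. (NOT F OR NOT C OR NOT E) — NOT C is true.
  16. (NOT F OR NOT G OR A) — NOT G is true.
  17. (NOT A OR NOT G) — NOT G is true.
  18. (B OR NOT F) — B is true.
  19. (H OR C OR E) — E is true.
  20. (NOT C OR NOT G) — NOT G is true.
  21. (B OR A) — B is true.
  22. (NOT F OR NOT G OR D) — NOT G is true.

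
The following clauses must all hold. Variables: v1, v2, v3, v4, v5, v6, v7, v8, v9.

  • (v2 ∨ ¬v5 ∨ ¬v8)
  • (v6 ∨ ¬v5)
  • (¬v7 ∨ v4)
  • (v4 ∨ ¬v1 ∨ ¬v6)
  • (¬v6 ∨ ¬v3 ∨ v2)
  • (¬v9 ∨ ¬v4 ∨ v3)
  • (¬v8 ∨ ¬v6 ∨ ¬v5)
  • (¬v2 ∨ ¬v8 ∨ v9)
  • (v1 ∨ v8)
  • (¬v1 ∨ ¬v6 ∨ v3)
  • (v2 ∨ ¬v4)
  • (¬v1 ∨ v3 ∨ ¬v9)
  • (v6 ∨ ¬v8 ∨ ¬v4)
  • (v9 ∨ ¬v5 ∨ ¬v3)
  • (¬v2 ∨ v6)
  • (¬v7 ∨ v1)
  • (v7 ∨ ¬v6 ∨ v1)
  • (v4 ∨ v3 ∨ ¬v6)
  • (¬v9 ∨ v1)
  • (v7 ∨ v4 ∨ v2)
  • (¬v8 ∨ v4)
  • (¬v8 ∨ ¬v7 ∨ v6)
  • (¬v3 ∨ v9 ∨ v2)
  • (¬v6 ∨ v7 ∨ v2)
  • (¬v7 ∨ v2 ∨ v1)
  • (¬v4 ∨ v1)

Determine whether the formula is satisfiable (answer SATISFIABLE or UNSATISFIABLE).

SATISFIABLE

v5 occurs only negated in the remaining clauses — set v5 = False.
Branch on v1: take v1 = True.
Set v2 = True and propagate.
  then v6 is forced to True.
  then v4 is forced to True.
  then v3 is forced to True.
For the remaining variables, v7 = False, v8 = True, v9 = True works.
So v1 = T, v2 = T, v3 = T, v4 = T, v5 = F, v6 = T, v7 = F, v8 = T, v9 = T is a satisfying assignment.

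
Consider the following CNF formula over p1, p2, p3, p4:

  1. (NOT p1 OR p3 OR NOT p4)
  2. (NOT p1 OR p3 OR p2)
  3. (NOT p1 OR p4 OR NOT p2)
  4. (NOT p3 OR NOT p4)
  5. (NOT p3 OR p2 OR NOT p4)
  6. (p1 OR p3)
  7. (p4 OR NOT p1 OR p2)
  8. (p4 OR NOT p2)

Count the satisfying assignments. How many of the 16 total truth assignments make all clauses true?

The models are:
  p1=F p2=F p3=T p4=F
Count: 1.

1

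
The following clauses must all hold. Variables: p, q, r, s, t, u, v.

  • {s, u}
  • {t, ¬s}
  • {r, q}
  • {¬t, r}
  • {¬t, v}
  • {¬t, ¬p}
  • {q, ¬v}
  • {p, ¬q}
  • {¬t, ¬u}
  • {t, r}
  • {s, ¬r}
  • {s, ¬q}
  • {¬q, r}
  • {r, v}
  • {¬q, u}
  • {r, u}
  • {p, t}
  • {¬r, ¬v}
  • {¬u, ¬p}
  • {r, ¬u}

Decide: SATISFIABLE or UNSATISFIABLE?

UNSATISFIABLE

r = True:
  propagation gives s=True, t=True, v=True; an empty clause results — contradiction.
r = False:
  propagation gives q=True; an empty clause results — contradiction.
Every branch closes, so no satisfying assignment exists.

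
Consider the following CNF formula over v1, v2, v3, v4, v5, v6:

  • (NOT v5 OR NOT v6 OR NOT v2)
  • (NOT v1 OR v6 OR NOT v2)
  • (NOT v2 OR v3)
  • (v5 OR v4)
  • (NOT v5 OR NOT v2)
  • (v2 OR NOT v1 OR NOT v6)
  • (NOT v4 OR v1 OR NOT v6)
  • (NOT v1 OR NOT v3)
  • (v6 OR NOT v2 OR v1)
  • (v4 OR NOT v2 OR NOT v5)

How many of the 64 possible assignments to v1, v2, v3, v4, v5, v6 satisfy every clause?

11

Split on v2, then v1.
  v2=T, v1=T: a clause becomes empty — 0.
  v2=T, v1=F: a clause becomes empty — 0.
  v2=F, v1=T: remaining (v3,v4,v5,v6) ∈ {(F,F,T,F); (F,T,F,F); (F,T,T,F)} — 3.
  v2=F, v1=F: v3 free; 4 ways for (v4,v5,v6) × 2^1 = 8.
Total: 0 + 0 + 3 + 8 = 11.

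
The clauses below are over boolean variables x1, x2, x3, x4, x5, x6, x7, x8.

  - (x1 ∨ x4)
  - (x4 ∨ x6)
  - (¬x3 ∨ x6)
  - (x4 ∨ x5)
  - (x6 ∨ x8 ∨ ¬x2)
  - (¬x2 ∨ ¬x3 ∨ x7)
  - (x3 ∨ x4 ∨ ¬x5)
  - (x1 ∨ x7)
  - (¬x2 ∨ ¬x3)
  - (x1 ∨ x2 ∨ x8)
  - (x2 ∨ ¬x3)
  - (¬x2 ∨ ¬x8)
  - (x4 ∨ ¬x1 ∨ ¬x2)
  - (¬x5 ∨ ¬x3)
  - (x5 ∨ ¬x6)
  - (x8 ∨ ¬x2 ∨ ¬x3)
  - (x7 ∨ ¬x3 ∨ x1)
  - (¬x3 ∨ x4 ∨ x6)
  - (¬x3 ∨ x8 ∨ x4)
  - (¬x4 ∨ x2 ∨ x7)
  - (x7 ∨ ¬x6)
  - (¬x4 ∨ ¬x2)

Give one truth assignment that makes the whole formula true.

x1=F, x2=F, x3=F, x4=T, x5=T, x6=F, x7=T, x8=T

Pure literal: x7 appears only positively; assign x7 = True.
Try x1 = False.
  then x4 is forced to True.
  then x2 is forced to False.
  then x8 is forced to True.
  then x3 is forced to False.
Try x5 = True.
x6 is now unconstrained; take x6 = False.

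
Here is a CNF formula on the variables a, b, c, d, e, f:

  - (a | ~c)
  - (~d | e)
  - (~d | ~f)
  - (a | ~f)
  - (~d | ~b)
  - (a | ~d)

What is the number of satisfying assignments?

Split on d, then a.
  d=1, a=1: remaining (b,c,e,f) ∈ {(0,0,1,0); (0,1,1,0)} — 2.
  d=1, a=0: a clause becomes empty — 0.
  d=0, a=1: b, c, e, f free → 2^4 = 16.
  d=0, a=0: remaining (b,c,e,f) ∈ {(0,0,0,0); (0,0,1,0); (1,0,0,0); (1,0,1,0)} — 4.
Total: 2 + 0 + 16 + 4 = 22.

22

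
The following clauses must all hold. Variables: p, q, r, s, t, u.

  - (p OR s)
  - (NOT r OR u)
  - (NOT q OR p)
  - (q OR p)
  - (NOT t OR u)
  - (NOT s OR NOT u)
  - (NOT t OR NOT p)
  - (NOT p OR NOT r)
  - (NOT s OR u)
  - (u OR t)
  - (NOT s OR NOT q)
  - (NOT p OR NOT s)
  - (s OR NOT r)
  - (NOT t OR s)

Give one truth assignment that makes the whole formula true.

Pure literal: r appears only negated; assign r = False.
Try p = True.
  then t is forced to False.
  then u is forced to True.
  then s is forced to False.
q is now unconstrained; take q = False.
Check each clause:
  1. (p OR s) — p is true.
  2. (NOT r OR u) — NOT r is true.
  3. (p OR NOT q) — p is true.
  4. (p OR q) — p is true.
  5. (u OR NOT t) — NOT t is true.
  6. (NOT u OR NOT s) — NOT s is true.
  7. (NOT t OR NOT p) — NOT t is true.
  8. (NOT r OR NOT p) — NOT r is true.
  9. (NOT s OR u) — NOT s is true.
  10. (t OR u) — u is true.
  11. (NOT s OR NOT q) — NOT s is true.
  12. (NOT p OR NOT s) — NOT s is true.
  13. (s OR NOT r) — NOT r is true.
  14. (s OR NOT t) — NOT t is true.

p = T, q = F, r = F, s = F, t = F, u = T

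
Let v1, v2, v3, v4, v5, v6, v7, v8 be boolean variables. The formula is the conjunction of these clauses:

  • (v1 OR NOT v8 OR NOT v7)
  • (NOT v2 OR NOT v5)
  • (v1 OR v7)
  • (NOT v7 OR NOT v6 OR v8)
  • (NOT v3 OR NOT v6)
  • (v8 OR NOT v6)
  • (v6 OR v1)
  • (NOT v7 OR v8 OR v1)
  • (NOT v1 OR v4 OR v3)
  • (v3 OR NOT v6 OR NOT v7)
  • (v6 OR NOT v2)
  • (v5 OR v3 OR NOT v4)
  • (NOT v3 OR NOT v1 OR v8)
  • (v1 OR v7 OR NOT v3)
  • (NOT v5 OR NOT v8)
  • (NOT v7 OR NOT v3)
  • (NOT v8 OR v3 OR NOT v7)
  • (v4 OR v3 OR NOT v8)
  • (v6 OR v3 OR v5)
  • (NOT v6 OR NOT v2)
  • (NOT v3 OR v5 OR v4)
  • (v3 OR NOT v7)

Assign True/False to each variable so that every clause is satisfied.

v2 occurs only negated in the remaining clauses — set v2 = False.
Try v1 = True.
For the remaining variables, v3 = True, v4 = True, v5 = False, v6 = False, v7 = False, v8 = True works.
Every clause has at least one true literal under this assignment.

v1=T, v2=F, v3=T, v4=T, v5=F, v6=F, v7=F, v8=T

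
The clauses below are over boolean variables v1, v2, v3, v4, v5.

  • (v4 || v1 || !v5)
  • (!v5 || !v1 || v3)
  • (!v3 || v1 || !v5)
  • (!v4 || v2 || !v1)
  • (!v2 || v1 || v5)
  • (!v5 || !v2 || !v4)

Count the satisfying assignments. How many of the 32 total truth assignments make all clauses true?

13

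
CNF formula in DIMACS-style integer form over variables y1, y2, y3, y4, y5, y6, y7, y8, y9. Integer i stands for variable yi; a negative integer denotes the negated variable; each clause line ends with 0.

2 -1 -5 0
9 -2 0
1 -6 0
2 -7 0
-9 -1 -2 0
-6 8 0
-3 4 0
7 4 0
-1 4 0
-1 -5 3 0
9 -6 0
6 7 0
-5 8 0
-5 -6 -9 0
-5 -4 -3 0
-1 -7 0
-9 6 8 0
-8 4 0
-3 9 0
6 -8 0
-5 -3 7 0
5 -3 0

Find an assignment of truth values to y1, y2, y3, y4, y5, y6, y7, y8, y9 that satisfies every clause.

Try y1 = True.
  then y4 is forced to True.
  then y7 is forced to False.
  then y6 is forced to True.
  then y8 is forced to True.
  then y9 is forced to True.
  then y2 is forced to False.
  then y5 is forced to False.
  then y3 is forced to False.

y1=T  y2=F  y3=F  y4=T  y5=F  y6=T  y7=F  y8=T  y9=T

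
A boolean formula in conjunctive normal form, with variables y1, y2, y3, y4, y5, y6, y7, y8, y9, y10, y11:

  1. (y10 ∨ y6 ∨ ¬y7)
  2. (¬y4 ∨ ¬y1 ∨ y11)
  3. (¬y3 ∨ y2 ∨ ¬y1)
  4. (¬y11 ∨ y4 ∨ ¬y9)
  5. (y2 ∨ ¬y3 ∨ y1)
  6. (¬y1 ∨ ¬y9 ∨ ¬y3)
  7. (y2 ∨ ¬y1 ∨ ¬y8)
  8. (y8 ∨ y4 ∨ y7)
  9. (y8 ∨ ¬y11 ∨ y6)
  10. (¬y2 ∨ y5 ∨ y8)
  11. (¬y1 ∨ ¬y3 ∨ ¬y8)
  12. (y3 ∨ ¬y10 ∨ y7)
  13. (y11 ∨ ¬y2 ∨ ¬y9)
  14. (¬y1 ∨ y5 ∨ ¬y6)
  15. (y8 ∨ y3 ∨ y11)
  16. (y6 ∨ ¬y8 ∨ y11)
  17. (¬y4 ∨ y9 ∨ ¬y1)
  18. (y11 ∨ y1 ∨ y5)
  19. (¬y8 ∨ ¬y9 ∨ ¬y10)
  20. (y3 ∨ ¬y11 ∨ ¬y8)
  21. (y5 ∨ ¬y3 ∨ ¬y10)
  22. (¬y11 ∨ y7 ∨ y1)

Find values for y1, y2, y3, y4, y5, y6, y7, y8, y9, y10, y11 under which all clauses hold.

y1 = True, y2 = False, y3 = False, y4 = False, y5 = True, y6 = True, y7 = True, y8 = False, y9 = False, y10 = False, y11 = True

Check each clause:
  1. (¬y7 ∨ y10 ∨ y6) — y6 is true.
  2. (¬y1 ∨ y11 ∨ ¬y4) — y11 is true.
  3. (¬y1 ∨ y2 ∨ ¬y3) — ¬y3 is true.
  4. (¬y11 ∨ ¬y9 ∨ y4) — ¬y9 is true.
  5. (y1 ∨ y2 ∨ ¬y3) — y1 is true.
  6. (¬y1 ∨ ¬y3 ∨ ¬y9) — ¬y3 is true.
  7. (y2 ∨ ¬y8 ∨ ¬y1) — ¬y8 is true.
  8. (y8 ∨ y7 ∨ y4) — y7 is true.
  9. (y6 ∨ y8 ∨ ¬y11) — y6 is true.
  10. (¬y2 ∨ y5 ∨ y8) — y5 is true.
  11. (¬y1 ∨ ¬y3 ∨ ¬y8) — ¬y8 is true.
  12. (y3 ∨ ¬y10 ∨ y7) — ¬y10 is true.
  13. (¬y2 ∨ ¬y9 ∨ y11) — y11 is true.
  14. (¬y6 ∨ y5 ∨ ¬y1) — y5 is true.
  15. (y11 ∨ y8 ∨ y3) — y11 is true.
  16. (¬y8 ∨ y11 ∨ y6) — ¬y8 is true.
  17. (y9 ∨ ¬y4 ∨ ¬y1) — ¬y4 is true.
  18. (y5 ∨ y1 ∨ y11) — y1 is true.
  19. (¬y10 ∨ ¬y9 ∨ ¬y8) — ¬y8 is true.
  20. (y3 ∨ ¬y11 ∨ ¬y8) — ¬y8 is true.
  21. (¬y3 ∨ ¬y10 ∨ y5) — ¬y3 is true.
  22. (y1 ∨ y7 ∨ ¬y11) — y1 is true.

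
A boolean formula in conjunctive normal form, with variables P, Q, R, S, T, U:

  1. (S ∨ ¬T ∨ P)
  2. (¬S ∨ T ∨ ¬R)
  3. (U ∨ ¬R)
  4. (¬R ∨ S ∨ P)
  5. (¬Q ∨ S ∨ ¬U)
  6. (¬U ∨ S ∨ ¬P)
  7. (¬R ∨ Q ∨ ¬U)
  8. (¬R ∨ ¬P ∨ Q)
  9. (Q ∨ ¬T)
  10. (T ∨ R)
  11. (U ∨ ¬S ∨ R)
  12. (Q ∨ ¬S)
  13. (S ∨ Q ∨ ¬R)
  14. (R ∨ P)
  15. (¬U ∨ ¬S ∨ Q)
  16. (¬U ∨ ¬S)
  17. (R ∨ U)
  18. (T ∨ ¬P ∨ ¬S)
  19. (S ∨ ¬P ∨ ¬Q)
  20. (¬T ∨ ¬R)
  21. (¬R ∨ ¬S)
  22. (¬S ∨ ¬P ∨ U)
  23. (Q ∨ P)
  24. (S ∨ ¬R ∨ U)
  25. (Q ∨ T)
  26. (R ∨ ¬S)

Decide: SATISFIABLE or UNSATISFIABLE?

S = True:
  propagation gives Q=True, U=False, R=False; an empty clause results — contradiction.
S = False:
  R = True:
    propagation gives U=True, P=True; an empty clause results — contradiction.
  R = False:
    propagation gives T=True, P=True, U=False; an empty clause results — contradiction.
Every branch closes, so no satisfying assignment exists.

UNSATISFIABLE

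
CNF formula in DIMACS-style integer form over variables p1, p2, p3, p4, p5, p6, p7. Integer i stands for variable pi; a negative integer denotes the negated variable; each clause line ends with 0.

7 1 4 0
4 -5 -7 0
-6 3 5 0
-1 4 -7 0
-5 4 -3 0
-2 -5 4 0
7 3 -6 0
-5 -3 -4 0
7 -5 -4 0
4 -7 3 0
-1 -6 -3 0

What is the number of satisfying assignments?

37

Split on p4, then p3.
  p4=T, p3=T: p2, p7 free; 3 ways for (p1,p5,p6) × 2^2 = 12.
  p4=T, p3=F: p1, p2 free; 4 ways for (p5,p6,p7) × 2^2 = 16.
  p4=F, p3=T: p2 free; 3 ways for (p1,p5,p6,p7) × 2^1 = 6.
  p4=F, p3=F: remaining (p1,p2,p5,p6,p7) ∈ {(T,F,F,F,F); (T,F,T,F,F); (T,T,F,F,F)} — 3.
Total: 12 + 16 + 6 + 3 = 37.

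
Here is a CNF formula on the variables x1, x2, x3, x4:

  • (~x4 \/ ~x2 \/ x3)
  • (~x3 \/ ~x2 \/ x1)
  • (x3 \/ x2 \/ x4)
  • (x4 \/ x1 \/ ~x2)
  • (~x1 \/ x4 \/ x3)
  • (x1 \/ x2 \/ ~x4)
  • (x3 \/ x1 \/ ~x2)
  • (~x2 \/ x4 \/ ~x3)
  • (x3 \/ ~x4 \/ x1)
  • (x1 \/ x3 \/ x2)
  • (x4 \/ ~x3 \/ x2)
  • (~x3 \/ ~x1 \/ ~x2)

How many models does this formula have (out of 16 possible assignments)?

2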